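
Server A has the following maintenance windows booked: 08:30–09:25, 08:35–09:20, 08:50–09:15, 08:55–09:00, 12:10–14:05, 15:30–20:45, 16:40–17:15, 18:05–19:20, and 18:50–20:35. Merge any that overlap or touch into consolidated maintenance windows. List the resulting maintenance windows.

08:30–09:25, 12:10–14:05, 15:30–20:45

08:35–09:20 overlaps/touches 08:30–09:25 → extend to 08:30–09:25.
08:50–09:15 overlaps/touches 08:30–09:25 → extend to 08:30–09:25.
08:55–09:00 overlaps/touches 08:30–09:25 → extend to 08:30–09:25.
12:10–14:05 is disjoint → start new block.
15:30–20:45 is disjoint → start new block.
16:40–17:15 overlaps/touches 15:30–20:45 → extend to 15:30–20:45.
18:05–19:20 overlaps/touches 15:30–20:45 → extend to 15:30–20:45.
18:50–20:35 overlaps/touches 15:30–20:45 → extend to 15:30–20:45.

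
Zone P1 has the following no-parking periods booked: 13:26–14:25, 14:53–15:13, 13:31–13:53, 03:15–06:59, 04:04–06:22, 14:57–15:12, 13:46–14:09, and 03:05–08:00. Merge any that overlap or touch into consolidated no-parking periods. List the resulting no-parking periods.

Sort by start: 03:05–08:00, 03:15–06:59, 04:04–06:22, 13:26–14:25, 13:31–13:53, 13:46–14:09, 14:53–15:13, 14:57–15:12.
03:15–06:59 overlaps/touches 03:05–08:00 → extend to 03:05–08:00.
04:04–06:22 overlaps/touches 03:05–08:00 → extend to 03:05–08:00.
13:26–14:25 is disjoint → start new block.
13:31–13:53 overlaps/touches 13:26–14:25 → extend to 13:26–14:25.
13:46–14:09 overlaps/touches 13:26–14:25 → extend to 13:26–14:25.
14:53–15:13 is disjoint → start new block.
14:57–15:12 overlaps/touches 14:53–15:13 → extend to 14:53–15:13.

03:05–08:00, 13:26–14:25, 14:53–15:13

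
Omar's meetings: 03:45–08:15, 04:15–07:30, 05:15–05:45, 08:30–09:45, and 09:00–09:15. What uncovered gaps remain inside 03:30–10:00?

03:30–03:45, 08:15–08:30, 09:45–10:00

After merging, the occupied span is 03:45–08:15, 08:30–09:45.
Complement within 03:30–10:00: 03:30–03:45, 08:15–08:30, 09:45–10:00.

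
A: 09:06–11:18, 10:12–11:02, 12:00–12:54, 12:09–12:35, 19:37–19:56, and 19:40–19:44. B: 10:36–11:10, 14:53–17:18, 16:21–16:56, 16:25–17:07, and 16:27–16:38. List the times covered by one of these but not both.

09:06–10:36, 11:10–11:18, 12:00–12:54, 14:53–17:18, 19:37–19:56

A, merged: 09:06–11:18, 12:00–12:54, 19:37–19:56.
B, merged: 10:36–11:10, 14:53–17:18.
Only in the first: 09:06–10:36, 11:10–11:18, 12:00–12:54, 19:37–19:56.
Only in the second: 14:53–17:18.
Together these are the periods covered by exactly one.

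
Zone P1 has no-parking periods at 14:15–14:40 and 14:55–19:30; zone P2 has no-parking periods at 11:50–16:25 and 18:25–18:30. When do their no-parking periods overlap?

14:15-14:40 meets the second set on 14:15-14:40.
14:55-19:30 meets the second set on 14:55-16:25, 18:25-18:30.

14:15-14:40, 14:55-16:25, 18:25-18:30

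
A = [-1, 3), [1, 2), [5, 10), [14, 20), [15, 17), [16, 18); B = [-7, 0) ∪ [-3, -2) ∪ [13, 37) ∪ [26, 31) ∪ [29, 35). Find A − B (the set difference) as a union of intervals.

[0, 3) ∪ [5, 10)

A, merged: [-1, 3), [5, 10), [14, 20).
B, merged: [-7, 0), [13, 37).
[-1, 3) with B removed leaves [0, 3).
[5, 10) is untouched.
[14, 20) lies entirely inside B → drops out.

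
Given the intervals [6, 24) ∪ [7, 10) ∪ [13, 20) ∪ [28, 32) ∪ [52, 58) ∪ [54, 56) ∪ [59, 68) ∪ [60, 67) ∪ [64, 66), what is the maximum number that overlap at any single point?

3

At 64, 3 of the intervals are simultaneously active.
No point has more.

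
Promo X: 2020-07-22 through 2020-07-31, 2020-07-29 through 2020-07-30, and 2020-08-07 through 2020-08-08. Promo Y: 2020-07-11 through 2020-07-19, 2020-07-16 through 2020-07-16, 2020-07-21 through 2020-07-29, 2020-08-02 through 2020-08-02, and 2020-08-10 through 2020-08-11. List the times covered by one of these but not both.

A, merged: 2020-07-22 through 2020-07-31, 2020-08-07 through 2020-08-08.
B, merged: 2020-07-11 through 2020-07-19, 2020-07-21 through 2020-07-29, 2020-08-02 through 2020-08-02, 2020-08-10 through 2020-08-11.
Only in the first: 2020-07-30 through 2020-07-31, 2020-08-07 through 2020-08-08.
Only in the second: 2020-07-11 through 2020-07-19, 2020-07-21 through 2020-07-21, 2020-08-02 through 2020-08-02, 2020-08-10 through 2020-08-11.
Together these are the periods covered by exactly one.

2020-07-11 through 2020-07-19, 2020-07-21 through 2020-07-21, 2020-07-30 through 2020-07-31, 2020-08-02 through 2020-08-02, 2020-08-07 through 2020-08-08, 2020-08-10 through 2020-08-11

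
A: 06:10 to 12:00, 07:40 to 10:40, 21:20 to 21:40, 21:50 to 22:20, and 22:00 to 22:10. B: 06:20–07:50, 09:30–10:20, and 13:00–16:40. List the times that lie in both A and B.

06:20–07:50, 09:30–10:20

A, merged: 06:10–12:00, 21:20–21:40, 21:50–22:20.
06:10–12:00 meets the second set on 06:20–07:50, 09:30–10:20.
21:20–21:40: no overlap with the second set.
21:50–22:20: no overlap with the second set.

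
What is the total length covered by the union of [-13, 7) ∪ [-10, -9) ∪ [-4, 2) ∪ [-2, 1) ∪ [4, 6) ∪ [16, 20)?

24

Merged: [-13, 7), [16, 20).
Lengths: 20 + 4 = 24.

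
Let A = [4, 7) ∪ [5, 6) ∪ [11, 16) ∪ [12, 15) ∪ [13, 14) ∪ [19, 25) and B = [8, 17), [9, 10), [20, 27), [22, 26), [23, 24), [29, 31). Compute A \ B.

[4, 7) ∪ [19, 20)

First set merges to [4, 7), [11, 16), [19, 25).
Second set merges to [8, 17), [20, 27), [29, 31).
[4, 7): no B overlap → unchanged.
[11, 16): fully covered by B → removed.
[19, 25) minus B → [19, 20).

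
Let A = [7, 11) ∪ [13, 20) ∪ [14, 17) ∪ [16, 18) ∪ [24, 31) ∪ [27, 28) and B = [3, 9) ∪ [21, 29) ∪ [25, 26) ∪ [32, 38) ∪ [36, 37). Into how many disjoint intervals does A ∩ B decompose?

A, merged: [7, 11), [13, 20), [24, 31).
B, merged: [3, 9), [21, 29), [32, 38).
A ∩ B = [7, 9), [24, 29).
That is 2 disjoint pieces.

2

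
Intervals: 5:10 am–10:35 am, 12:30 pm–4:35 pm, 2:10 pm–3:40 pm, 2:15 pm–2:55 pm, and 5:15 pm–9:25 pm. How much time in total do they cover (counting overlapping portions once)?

13 h 40 min

Merged: 5:10 am–10:35 am, 12:30 pm–4:35 pm, 5:15 pm–9:25 pm.
Lengths: 5 h 25 min + 4 h 5 min + 4 h 10 min = 13 h 40 min.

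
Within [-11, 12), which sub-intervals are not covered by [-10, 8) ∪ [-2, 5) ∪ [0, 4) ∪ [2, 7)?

Covered (merged): [-10, 8).
Uncovered inside [-11, 12): [-11, -10), [8, 12).

[-11, -10) ∪ [8, 12)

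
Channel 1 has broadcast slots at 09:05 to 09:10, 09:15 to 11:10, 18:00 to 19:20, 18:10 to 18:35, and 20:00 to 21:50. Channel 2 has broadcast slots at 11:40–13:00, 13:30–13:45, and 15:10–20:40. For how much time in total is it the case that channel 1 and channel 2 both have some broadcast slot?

A, merged: 09:05-09:10, 09:15-11:10, 18:00-19:20, 20:00-21:50.
A ∩ B = 18:00-19:20, 20:00-20:40.
Total: 1 h 20 min + 40 min = 2 h.

2 h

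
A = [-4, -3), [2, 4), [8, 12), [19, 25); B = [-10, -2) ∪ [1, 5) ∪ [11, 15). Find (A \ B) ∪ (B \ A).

[-10, -4) ∪ [-3, -2) ∪ [1, 2) ∪ [4, 5) ∪ [8, 11) ∪ [12, 15) ∪ [19, 25)

A \ B = [8, 11), [19, 25).
B \ A = [-10, -4), [-3, -2), [1, 2), [4, 5), [12, 15).
Union of the two gives the symmetric difference.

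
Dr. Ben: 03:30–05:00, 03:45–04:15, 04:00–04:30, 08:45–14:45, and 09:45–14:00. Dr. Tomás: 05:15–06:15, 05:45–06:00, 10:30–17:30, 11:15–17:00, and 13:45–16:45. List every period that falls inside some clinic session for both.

A, merged: 03:30–05:00, 08:45–14:45.
B, merged: 05:15–06:15, 10:30–17:30.
03:30–05:00: no overlap with the second set.
08:45–14:45 meets the second set on 10:30–14:45.

10:30–14:45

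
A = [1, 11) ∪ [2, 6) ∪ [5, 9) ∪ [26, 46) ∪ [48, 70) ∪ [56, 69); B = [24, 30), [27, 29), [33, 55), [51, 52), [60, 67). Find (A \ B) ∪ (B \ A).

First set merges to [1, 11), [26, 46), [48, 70).
Second set merges to [24, 30), [33, 55), [60, 67).
A \ B = [1, 11), [30, 33), [55, 60), [67, 70).
B \ A = [24, 26), [46, 48).
Union of the two gives the symmetric difference.

[1, 11) ∪ [24, 26) ∪ [30, 33) ∪ [46, 48) ∪ [55, 60) ∪ [67, 70)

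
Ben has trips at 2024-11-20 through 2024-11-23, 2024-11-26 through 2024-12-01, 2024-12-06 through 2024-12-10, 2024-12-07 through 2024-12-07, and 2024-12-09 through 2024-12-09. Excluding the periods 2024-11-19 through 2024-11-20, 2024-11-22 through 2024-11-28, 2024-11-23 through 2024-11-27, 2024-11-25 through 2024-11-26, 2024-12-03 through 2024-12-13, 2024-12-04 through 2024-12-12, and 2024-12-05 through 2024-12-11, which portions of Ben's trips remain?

2024-11-21 through 2024-11-21, 2024-11-29 through 2024-12-01

Merge the first list: 2024-11-20 through 2024-11-23, 2024-11-26 through 2024-12-01, 2024-12-06 through 2024-12-10.
Merge the second list: 2024-11-19 through 2024-11-20, 2024-11-22 through 2024-11-28, 2024-12-03 through 2024-12-13.
2024-11-20 through 2024-11-23 \ B = 2024-11-21 through 2024-11-21.
2024-11-26 through 2024-12-01 \ B = 2024-11-29 through 2024-12-01.
2024-12-06 through 2024-12-10: entirely removed.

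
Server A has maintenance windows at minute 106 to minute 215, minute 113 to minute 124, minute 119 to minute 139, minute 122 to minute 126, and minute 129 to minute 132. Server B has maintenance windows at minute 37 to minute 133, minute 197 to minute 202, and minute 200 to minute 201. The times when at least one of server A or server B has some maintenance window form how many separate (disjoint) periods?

1

First set merges to minute 106 to minute 215.
Second set merges to minute 37 to minute 133, minute 197 to minute 202.
A ∪ B = minute 37 to minute 215.
That is 1 disjoint piece.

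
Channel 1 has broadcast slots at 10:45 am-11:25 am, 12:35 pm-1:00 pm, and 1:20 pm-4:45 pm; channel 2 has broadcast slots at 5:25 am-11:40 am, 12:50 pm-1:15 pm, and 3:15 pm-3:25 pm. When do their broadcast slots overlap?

10:45 am–11:25 am ∩ B → 10:45 am–11:25 am.
12:35 pm–1:00 pm ∩ B → 12:50 pm–1:00 pm.
1:20 pm–4:45 pm ∩ B → 3:15 pm–3:25 pm.

10:45 am–11:25 am, 12:50 pm–1:00 pm, 3:15 pm–3:25 pm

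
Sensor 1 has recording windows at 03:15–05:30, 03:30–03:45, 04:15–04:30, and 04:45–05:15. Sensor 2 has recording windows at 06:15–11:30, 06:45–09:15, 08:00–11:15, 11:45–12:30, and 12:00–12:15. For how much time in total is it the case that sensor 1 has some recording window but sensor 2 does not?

2 h 15 min

First set merges to 03:15–05:30.
Second set merges to 06:15–11:30, 11:45–12:30.
A \ B = 03:15–05:30.
Total: 2 h 15 min.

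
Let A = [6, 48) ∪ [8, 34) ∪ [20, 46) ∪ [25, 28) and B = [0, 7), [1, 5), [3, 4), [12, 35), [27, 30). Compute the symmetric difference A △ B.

A, merged: [6, 48).
B, merged: [0, 7), [12, 35).
A but not B: [7, 12), [35, 48).
B but not A: [0, 6).
Combining gives A △ B.

[0, 6) ∪ [7, 12) ∪ [35, 48)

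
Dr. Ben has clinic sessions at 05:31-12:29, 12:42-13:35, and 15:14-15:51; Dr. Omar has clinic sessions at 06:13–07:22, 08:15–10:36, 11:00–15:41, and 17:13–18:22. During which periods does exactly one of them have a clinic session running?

Only in the first: 05:31–06:13, 07:22–08:15, 10:36–11:00, 15:41–15:51.
Only in the second: 12:29–12:42, 13:35–15:14, 17:13–18:22.
Together these are the periods covered by exactly one.

05:31–06:13, 07:22–08:15, 10:36–11:00, 12:29–12:42, 13:35–15:14, 15:41–15:51, 17:13–18:22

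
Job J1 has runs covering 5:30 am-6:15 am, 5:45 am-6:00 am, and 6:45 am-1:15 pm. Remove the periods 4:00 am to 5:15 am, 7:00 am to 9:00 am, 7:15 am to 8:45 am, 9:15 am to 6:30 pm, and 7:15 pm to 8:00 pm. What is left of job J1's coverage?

Merge the first list: 5:30 am–6:15 am, 6:45 am–1:15 pm.
Merge the second list: 4:00 am–5:15 am, 7:00 am–9:00 am, 9:15 am–6:30 pm, 7:15 pm–8:00 pm.
5:30 am–6:15 am is untouched.
6:45 am–1:15 pm with B removed leaves 6:45 am–7:00 am, 9:00 am–9:15 am.

5:30 am–6:15 am, 6:45 am–7:00 am, 9:00 am–9:15 am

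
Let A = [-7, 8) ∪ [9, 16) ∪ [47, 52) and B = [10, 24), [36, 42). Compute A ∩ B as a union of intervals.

[-7, 8): no overlap with the second set.
[9, 16) meets the second set on [10, 16).
[47, 52): no overlap with the second set.

[10, 16)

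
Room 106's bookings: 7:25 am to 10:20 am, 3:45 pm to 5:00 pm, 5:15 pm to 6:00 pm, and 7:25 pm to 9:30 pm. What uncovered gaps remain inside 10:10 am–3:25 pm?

Covered (merged): 7:25 am–10:20 am, 3:45 pm–5:00 pm, 5:15 pm–6:00 pm, 7:25 pm–9:30 pm.
Gaps within 10:10 am–3:25 pm: 10:20 am–3:25 pm.

10:20 am–3:25 pm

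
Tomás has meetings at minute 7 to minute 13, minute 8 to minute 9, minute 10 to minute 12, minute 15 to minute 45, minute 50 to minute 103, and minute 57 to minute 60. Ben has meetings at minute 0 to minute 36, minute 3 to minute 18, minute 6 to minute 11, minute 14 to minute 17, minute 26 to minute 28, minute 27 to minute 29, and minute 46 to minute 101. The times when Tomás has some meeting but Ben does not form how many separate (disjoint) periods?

Merge the first list: minute 7 to minute 13, minute 15 to minute 45, minute 50 to minute 103.
Merge the second list: minute 0 to minute 36, minute 46 to minute 101.
A \ B = minute 36 to minute 45, minute 101 to minute 103.
That is 2 disjoint pieces.

2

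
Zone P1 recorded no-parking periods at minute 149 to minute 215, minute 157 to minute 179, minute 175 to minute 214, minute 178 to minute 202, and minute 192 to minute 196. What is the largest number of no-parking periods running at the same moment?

Sweep endpoints in order; track running count of active intervals.
Peak of 4 reached at minute 178.

4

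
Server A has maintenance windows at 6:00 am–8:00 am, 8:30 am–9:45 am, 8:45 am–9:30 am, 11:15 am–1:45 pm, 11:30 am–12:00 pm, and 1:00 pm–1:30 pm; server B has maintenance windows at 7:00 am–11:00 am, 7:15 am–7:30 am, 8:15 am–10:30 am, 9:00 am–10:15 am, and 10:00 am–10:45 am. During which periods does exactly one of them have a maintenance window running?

6:00 am–7:00 am, 8:00 am–8:30 am, 9:45 am–11:00 am, 11:15 am–1:45 pm

First set merges to 6:00 am–8:00 am, 8:30 am–9:45 am, 11:15 am–1:45 pm.
Second set merges to 7:00 am–11:00 am.
Only in the first: 6:00 am–7:00 am, 11:15 am–1:45 pm.
Only in the second: 8:00 am–8:30 am, 9:45 am–11:00 am.
Together these are the periods covered by exactly one.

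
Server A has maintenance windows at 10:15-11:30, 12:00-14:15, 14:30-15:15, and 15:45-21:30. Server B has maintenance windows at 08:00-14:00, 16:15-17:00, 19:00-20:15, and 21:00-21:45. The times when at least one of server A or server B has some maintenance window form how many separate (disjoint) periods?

3

A ∪ B = 08:00–14:15, 14:30–15:15, 15:45–21:45.
That is 3 disjoint pieces.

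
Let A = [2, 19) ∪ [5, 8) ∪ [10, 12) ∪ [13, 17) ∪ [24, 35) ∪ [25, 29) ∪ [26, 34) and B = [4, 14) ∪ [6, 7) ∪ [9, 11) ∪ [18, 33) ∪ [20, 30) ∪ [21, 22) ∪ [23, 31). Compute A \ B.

Merge the first list: [2, 19), [24, 35).
Merge the second list: [4, 14), [18, 33).
[2, 19) \ B = [2, 4), [14, 18).
[24, 35) \ B = [33, 35).

[2, 4) ∪ [14, 18) ∪ [33, 35)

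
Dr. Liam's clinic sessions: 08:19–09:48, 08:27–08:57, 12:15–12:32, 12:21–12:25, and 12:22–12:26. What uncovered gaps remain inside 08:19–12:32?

After merging, the occupied span is 08:19–09:48, 12:15–12:32.
Gaps within 08:19–12:32: 09:48–12:15.

09:48–12:15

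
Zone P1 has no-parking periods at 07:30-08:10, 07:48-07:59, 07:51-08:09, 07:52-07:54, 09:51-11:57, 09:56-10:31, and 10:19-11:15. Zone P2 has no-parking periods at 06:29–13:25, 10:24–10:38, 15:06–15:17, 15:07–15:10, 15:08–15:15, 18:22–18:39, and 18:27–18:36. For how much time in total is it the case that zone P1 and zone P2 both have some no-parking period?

Merge the first list: 07:30–08:10, 09:51–11:57.
Merge the second list: 06:29–13:25, 15:06–15:17, 18:22–18:39.
A ∩ B = 07:30–08:10, 09:51–11:57.
Total: 40 min + 2 h 6 min = 2 h 46 min.

2 h 46 min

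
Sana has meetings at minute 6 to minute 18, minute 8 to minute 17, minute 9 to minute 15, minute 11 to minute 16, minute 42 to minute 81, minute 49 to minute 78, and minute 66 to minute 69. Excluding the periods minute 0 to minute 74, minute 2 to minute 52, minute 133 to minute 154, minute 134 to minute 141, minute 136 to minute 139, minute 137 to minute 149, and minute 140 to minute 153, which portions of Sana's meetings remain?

minute 74 to minute 81

Merge the first list: minute 6 to minute 18, minute 42 to minute 81.
Merge the second list: minute 0 to minute 74, minute 133 to minute 154.
minute 6 to minute 18 lies entirely inside B → drops out.
minute 42 to minute 81 with B removed leaves minute 74 to minute 81.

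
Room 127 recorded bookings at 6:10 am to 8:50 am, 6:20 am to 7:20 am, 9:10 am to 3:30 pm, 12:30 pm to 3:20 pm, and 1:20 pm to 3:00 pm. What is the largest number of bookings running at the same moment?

Walk the sorted start/end points keeping a running depth.
The depth first hits 3 at 1:20 pm.

3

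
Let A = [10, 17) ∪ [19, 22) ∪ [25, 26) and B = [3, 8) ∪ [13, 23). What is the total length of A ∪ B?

A ∪ B = [3, 8), [10, 23), [25, 26).
Total: 5 + 13 + 1 = 19.

19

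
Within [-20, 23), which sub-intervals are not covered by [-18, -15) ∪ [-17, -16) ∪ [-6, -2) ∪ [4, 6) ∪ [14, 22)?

The merged coverage is [-18, -15), [-6, -2), [4, 6), [14, 22).
Complement within [-20, 23): [-20, -18), [-15, -6), [-2, 4), [6, 14), [22, 23).

[-20, -18) ∪ [-15, -6) ∪ [-2, 4) ∪ [6, 14) ∪ [22, 23)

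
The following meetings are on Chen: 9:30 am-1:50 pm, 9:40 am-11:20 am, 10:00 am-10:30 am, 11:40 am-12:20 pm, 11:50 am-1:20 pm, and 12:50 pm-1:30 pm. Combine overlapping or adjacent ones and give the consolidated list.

9:30 am–1:50 pm

9:40 am–11:20 am overlaps/touches 9:30 am–1:50 pm → extend to 9:30 am–1:50 pm.
10:00 am–10:30 am overlaps/touches 9:30 am–1:50 pm → extend to 9:30 am–1:50 pm.
11:40 am–12:20 pm overlaps/touches 9:30 am–1:50 pm → extend to 9:30 am–1:50 pm.
11:50 am–1:20 pm overlaps/touches 9:30 am–1:50 pm → extend to 9:30 am–1:50 pm.
12:50 pm–1:30 pm overlaps/touches 9:30 am–1:50 pm → extend to 9:30 am–1:50 pm.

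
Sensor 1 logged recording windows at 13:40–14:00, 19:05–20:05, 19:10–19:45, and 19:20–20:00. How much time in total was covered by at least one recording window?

Merged: 13:40–14:00, 19:05–20:05.
Lengths: 20 min + 1 h = 1 h 20 min.

1 h 20 min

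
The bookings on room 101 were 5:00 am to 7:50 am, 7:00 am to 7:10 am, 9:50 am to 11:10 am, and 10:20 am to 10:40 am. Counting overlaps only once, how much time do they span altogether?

4 h 10 min

Merged: 5:00 am–7:50 am, 9:50 am–11:10 am.
Lengths: 2 h 50 min + 1 h 20 min = 4 h 10 min.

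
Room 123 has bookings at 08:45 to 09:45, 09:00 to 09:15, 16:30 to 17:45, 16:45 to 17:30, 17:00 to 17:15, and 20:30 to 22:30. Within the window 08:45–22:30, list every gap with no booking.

09:45-16:30, 17:45-20:30

After merging, the occupied span is 08:45-09:45, 16:30-17:45, 20:30-22:30.
Complement within 08:45-22:30: 09:45-16:30, 17:45-20:30.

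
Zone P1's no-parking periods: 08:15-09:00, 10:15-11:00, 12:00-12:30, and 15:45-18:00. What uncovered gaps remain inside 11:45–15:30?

11:45–12:00, 12:30–15:30

After merging, the occupied span is 08:15–09:00, 10:15–11:00, 12:00–12:30, 15:45–18:00.
Gaps within 11:45–15:30: 11:45–12:00, 12:30–15:30.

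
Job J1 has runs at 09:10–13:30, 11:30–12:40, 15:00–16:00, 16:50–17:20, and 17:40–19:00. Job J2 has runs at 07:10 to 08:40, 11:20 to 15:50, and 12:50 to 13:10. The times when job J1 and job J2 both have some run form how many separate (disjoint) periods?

First set merges to 09:10–13:30, 15:00–16:00, 16:50–17:20, 17:40–19:00.
Second set merges to 07:10–08:40, 11:20–15:50.
A ∩ B = 11:20–13:30, 15:00–15:50.
That is 2 disjoint pieces.

2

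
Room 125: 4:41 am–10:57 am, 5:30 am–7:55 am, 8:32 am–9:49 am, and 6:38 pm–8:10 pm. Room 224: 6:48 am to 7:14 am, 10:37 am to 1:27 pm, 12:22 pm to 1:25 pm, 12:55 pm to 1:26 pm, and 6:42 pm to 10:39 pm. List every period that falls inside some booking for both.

Merge the first list: 4:41 am–10:57 am, 6:38 pm–8:10 pm.
Merge the second list: 6:48 am–7:14 am, 10:37 am–1:27 pm, 6:42 pm–10:39 pm.
4:41 am–10:57 am ∩ B → 6:48 am–7:14 am, 10:37 am–10:57 am.
6:38 pm–8:10 pm ∩ B → 6:42 pm–8:10 pm.

6:48 am–7:14 am, 10:37 am–10:57 am, 6:42 pm–8:10 pm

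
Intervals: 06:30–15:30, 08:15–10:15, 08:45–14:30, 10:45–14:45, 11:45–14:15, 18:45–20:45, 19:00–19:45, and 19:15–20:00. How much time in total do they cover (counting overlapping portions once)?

11 h

Merged: 06:30–15:30, 18:45–20:45.
Lengths: 9 h + 2 h = 11 h.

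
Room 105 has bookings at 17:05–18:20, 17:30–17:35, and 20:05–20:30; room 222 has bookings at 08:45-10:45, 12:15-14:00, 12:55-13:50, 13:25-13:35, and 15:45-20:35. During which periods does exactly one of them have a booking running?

Merge the first list: 17:05–18:20, 20:05–20:30.
Merge the second list: 08:45–10:45, 12:15–14:00, 15:45–20:35.
A but not B: none.
B but not A: 08:45–10:45, 12:15–14:00, 15:45–17:05, 18:20–20:05, 20:30–20:35.
Combining gives A △ B.

08:45–10:45, 12:15–14:00, 15:45–17:05, 18:20–20:05, 20:30–20:35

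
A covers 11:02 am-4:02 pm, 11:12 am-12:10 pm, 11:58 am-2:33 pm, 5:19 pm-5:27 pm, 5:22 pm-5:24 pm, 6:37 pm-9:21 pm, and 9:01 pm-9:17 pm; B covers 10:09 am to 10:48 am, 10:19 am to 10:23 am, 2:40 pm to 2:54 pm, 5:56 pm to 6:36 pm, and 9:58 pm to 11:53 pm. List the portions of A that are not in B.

11:02 am–2:40 pm, 2:54 pm–4:02 pm, 5:19 pm–5:27 pm, 6:37 pm–9:21 pm

First set merges to 11:02 am–4:02 pm, 5:19 pm–5:27 pm, 6:37 pm–9:21 pm.
Second set merges to 10:09 am–10:48 am, 2:40 pm–2:54 pm, 5:56 pm–6:36 pm, 9:58 pm–11:53 pm.
11:02 am–4:02 pm minus B → 11:02 am–2:40 pm, 2:54 pm–4:02 pm.
5:19 pm–5:27 pm: no B overlap → unchanged.
6:37 pm–9:21 pm: no B overlap → unchanged.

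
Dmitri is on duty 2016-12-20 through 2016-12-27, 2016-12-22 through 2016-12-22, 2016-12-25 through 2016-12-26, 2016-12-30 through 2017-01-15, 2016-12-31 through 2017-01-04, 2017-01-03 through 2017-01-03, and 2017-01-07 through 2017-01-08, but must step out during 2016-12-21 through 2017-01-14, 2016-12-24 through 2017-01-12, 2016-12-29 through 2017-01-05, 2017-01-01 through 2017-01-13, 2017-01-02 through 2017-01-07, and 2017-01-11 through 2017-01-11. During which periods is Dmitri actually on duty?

2016-12-20 through 2016-12-20, 2017-01-15 through 2017-01-15

A, merged: 2016-12-20 through 2016-12-27, 2016-12-30 through 2017-01-15.
B, merged: 2016-12-21 through 2017-01-14.
2016-12-20 through 2016-12-27 \ B = 2016-12-20 through 2016-12-20.
2016-12-30 through 2017-01-15 \ B = 2017-01-15 through 2017-01-15.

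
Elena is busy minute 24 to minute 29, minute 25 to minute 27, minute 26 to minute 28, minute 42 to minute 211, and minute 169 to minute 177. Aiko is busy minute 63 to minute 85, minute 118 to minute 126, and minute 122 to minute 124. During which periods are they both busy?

Merge the first list: minute 24 to minute 29, minute 42 to minute 211.
Merge the second list: minute 63 to minute 85, minute 118 to minute 126.
minute 24 to minute 29 meets no B interval.
minute 42 to minute 211 ∩ B → minute 63 to minute 85, minute 118 to minute 126.

minute 63 to minute 85, minute 118 to minute 126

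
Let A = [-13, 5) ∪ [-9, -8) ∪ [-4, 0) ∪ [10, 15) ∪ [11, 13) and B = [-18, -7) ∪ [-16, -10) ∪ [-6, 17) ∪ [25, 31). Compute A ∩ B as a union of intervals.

A, merged: [-13, 5), [10, 15).
B, merged: [-18, -7), [-6, 17), [25, 31).
[-13, 5) meets the second set on [-13, -7), [-6, 5).
[10, 15) meets the second set on [10, 15).

[-13, -7) ∪ [-6, 5) ∪ [10, 15)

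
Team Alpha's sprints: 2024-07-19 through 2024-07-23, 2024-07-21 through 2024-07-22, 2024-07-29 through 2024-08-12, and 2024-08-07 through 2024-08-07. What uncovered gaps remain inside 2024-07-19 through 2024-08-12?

2024-07-24 through 2024-07-28

The merged coverage is 2024-07-19 through 2024-07-23, 2024-07-29 through 2024-08-12.
Gaps within 2024-07-19 through 2024-08-12: 2024-07-24 through 2024-07-28.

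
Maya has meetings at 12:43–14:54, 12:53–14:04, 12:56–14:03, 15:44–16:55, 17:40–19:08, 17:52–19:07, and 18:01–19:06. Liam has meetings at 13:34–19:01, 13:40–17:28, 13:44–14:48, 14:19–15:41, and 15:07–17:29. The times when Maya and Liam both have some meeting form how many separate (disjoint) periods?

First set merges to 12:43–14:54, 15:44–16:55, 17:40–19:08.
Second set merges to 13:34–19:01.
A ∩ B = 13:34–14:54, 15:44–16:55, 17:40–19:01.
That is 3 disjoint pieces.

3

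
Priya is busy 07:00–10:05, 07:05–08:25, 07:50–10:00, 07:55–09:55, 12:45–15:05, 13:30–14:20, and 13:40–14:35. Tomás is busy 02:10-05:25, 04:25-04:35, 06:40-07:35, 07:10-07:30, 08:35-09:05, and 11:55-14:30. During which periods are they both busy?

A, merged: 07:00-10:05, 12:45-15:05.
B, merged: 02:10-05:25, 06:40-07:35, 08:35-09:05, 11:55-14:30.
07:00-10:05 ∩ B → 07:00-07:35, 08:35-09:05.
12:45-15:05 ∩ B → 12:45-14:30.

07:00-07:35, 08:35-09:05, 12:45-14:30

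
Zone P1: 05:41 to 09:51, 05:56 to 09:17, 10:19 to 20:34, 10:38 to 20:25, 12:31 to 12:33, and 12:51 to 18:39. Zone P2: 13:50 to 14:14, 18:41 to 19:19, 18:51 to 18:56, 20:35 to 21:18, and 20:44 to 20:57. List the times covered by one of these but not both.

05:41–09:51, 10:19–13:50, 14:14–18:41, 19:19–20:34, 20:35–21:18

Merge the first list: 05:41–09:51, 10:19–20:34.
Merge the second list: 13:50–14:14, 18:41–19:19, 20:35–21:18.
A \ B = 05:41–09:51, 10:19–13:50, 14:14–18:41, 19:19–20:34.
B \ A = 20:35–21:18.
Union of the two gives the symmetric difference.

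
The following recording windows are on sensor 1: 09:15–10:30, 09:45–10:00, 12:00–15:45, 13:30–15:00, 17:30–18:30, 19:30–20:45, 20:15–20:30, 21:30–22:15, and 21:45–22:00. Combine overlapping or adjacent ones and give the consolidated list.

09:15–10:30, 12:00–15:45, 17:30–18:30, 19:30–20:45, 21:30–22:15

09:45–10:00 overlaps/touches 09:15–10:30 → extend to 09:15–10:30.
12:00–15:45 is disjoint → start new block.
13:30–15:00 overlaps/touches 12:00–15:45 → extend to 12:00–15:45.
17:30–18:30 is disjoint → start new block.
19:30–20:45 is disjoint → start new block.
20:15–20:30 overlaps/touches 19:30–20:45 → extend to 19:30–20:45.
21:30–22:15 is disjoint → start new block.
21:45–22:00 overlaps/touches 21:30–22:15 → extend to 21:30–22:15.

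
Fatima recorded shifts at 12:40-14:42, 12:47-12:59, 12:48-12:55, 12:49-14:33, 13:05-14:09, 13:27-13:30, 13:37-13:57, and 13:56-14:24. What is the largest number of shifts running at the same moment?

5

At 13:56, 5 of the intervals are simultaneously active.
No point has more.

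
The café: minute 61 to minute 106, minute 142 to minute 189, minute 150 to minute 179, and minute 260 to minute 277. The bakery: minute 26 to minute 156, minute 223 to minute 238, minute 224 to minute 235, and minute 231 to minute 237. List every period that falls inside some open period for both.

minute 61 to minute 106, minute 142 to minute 156

Merge the first list: minute 61 to minute 106, minute 142 to minute 189, minute 260 to minute 277.
Merge the second list: minute 26 to minute 156, minute 223 to minute 238.
minute 61 to minute 106 meets the second set on minute 61 to minute 106.
minute 142 to minute 189 meets the second set on minute 142 to minute 156.
minute 260 to minute 277: no overlap with the second set.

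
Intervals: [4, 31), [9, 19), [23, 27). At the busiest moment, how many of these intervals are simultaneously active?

Walk the sorted start/end points keeping a running depth.
The depth first hits 2 at 9.

2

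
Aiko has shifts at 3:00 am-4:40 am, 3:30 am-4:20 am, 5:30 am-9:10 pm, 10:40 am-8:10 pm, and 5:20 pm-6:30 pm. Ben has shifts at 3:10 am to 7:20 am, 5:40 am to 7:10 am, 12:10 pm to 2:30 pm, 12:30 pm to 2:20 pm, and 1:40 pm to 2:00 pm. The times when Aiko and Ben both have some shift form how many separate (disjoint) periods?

First set merges to 3:00 am-4:40 am, 5:30 am-9:10 pm.
Second set merges to 3:10 am-7:20 am, 12:10 pm-2:30 pm.
A ∩ B = 3:10 am-4:40 am, 5:30 am-7:20 am, 12:10 pm-2:30 pm.
That is 3 disjoint pieces.

3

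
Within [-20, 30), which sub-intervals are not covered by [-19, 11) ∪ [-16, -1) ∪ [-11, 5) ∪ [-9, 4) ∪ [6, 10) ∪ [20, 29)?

[-20, -19) ∪ [11, 20) ∪ [29, 30)

The merged coverage is [-19, 11), [20, 29).
Gaps within [-20, 30): [-20, -19), [11, 20), [29, 30).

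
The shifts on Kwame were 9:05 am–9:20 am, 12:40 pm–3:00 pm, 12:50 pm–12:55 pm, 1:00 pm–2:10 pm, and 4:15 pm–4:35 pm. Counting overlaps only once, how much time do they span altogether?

Merged: 9:05 am–9:20 am, 12:40 pm–3:00 pm, 4:15 pm–4:35 pm.
Lengths: 15 min + 2 h 20 min + 20 min = 2 h 55 min.

2 h 55 min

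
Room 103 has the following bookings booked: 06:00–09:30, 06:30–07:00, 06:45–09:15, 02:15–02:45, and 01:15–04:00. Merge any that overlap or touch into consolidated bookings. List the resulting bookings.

Sort by start: 01:15-04:00, 02:15-02:45, 06:00-09:30, 06:30-07:00, 06:45-09:15.
02:15-02:45 overlaps/touches 01:15-04:00 → extend to 01:15-04:00.
06:00-09:30 is disjoint → start new block.
06:30-07:00 overlaps/touches 06:00-09:30 → extend to 06:00-09:30.
06:45-09:15 overlaps/touches 06:00-09:30 → extend to 06:00-09:30.

01:15-04:00, 06:00-09:30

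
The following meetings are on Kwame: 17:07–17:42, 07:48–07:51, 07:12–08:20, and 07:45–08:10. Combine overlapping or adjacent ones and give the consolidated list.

Sort by start: 07:12–08:20, 07:45–08:10, 07:48–07:51, 17:07–17:42.
07:45–08:10 overlaps/touches 07:12–08:20 → extend to 07:12–08:20.
07:48–07:51 overlaps/touches 07:12–08:20 → extend to 07:12–08:20.
17:07–17:42 is disjoint → start new block.

07:12–08:20, 17:07–17:42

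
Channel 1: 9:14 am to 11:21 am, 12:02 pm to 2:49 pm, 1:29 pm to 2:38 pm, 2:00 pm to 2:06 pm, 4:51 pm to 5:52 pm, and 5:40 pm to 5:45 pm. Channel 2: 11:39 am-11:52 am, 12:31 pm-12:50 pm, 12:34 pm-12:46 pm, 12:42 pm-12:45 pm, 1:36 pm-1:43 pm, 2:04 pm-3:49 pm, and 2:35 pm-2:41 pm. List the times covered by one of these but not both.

A, merged: 9:14 am–11:21 am, 12:02 pm–2:49 pm, 4:51 pm–5:52 pm.
B, merged: 11:39 am–11:52 am, 12:31 pm–12:50 pm, 1:36 pm–1:43 pm, 2:04 pm–3:49 pm.
A \ B = 9:14 am–11:21 am, 12:02 pm–12:31 pm, 12:50 pm–1:36 pm, 1:43 pm–2:04 pm, 4:51 pm–5:52 pm.
B \ A = 11:39 am–11:52 am, 2:49 pm–3:49 pm.
Union of the two gives the symmetric difference.

9:14 am–11:21 am, 11:39 am–11:52 am, 12:02 pm–12:31 pm, 12:50 pm–1:36 pm, 1:43 pm–2:04 pm, 2:49 pm–3:49 pm, 4:51 pm–5:52 pm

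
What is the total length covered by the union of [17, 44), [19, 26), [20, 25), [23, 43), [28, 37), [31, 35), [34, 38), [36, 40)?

Merged: [17, 44).
Length: 27.

27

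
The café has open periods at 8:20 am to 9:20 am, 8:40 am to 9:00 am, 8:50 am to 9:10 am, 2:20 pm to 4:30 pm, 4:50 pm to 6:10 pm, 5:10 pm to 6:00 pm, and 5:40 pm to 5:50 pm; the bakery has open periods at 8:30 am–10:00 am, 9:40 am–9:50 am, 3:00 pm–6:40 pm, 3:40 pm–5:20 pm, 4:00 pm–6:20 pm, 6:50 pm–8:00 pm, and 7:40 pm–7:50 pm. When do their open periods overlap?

Merge the first list: 8:20 am-9:20 am, 2:20 pm-4:30 pm, 4:50 pm-6:10 pm.
Merge the second list: 8:30 am-10:00 am, 3:00 pm-6:40 pm, 6:50 pm-8:00 pm.
8:20 am-9:20 am ∩ B → 8:30 am-9:20 am.
2:20 pm-4:30 pm ∩ B → 3:00 pm-4:30 pm.
4:50 pm-6:10 pm ∩ B → 4:50 pm-6:10 pm.

8:30 am-9:20 am, 3:00 pm-4:30 pm, 4:50 pm-6:10 pm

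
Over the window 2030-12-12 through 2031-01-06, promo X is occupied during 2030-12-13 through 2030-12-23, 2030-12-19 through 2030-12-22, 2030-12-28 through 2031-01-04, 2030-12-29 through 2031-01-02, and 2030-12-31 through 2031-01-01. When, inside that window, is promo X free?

The merged coverage is 2030-12-13 through 2030-12-23, 2030-12-28 through 2031-01-04.
Complement within 2030-12-12 through 2031-01-06: 2030-12-12 through 2030-12-12, 2030-12-24 through 2030-12-27, 2031-01-05 through 2031-01-06.

2030-12-12 through 2030-12-12, 2030-12-24 through 2030-12-27, 2031-01-05 through 2031-01-06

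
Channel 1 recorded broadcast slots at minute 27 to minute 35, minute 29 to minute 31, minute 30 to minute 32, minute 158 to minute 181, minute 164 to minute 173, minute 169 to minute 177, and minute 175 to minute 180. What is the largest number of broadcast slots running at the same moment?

Sweep endpoints in order; track running count of active intervals.
Peak of 3 reached at minute 30.

3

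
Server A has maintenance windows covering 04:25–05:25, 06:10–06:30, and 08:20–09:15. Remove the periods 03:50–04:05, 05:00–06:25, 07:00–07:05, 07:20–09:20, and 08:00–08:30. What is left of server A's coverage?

04:25-05:00, 06:25-06:30

Merge the second list: 03:50-04:05, 05:00-06:25, 07:00-07:05, 07:20-09:20.
04:25-05:25 \ B = 04:25-05:00.
06:10-06:30 \ B = 06:25-06:30.
08:20-09:15: entirely removed.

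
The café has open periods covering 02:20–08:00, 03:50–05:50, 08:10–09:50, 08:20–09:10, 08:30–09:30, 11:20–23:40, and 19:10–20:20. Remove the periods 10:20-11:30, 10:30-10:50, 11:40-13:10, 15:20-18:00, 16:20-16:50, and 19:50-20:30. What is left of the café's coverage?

First set merges to 02:20–08:00, 08:10–09:50, 11:20–23:40.
Second set merges to 10:20–11:30, 11:40–13:10, 15:20–18:00, 19:50–20:30.
02:20–08:00: nothing removed.
08:10–09:50: nothing removed.
11:20–23:40 \ B = 11:30–11:40, 13:10–15:20, 18:00–19:50, 20:30–23:40.

02:20–08:00, 08:10–09:50, 11:30–11:40, 13:10–15:20, 18:00–19:50, 20:30–23:40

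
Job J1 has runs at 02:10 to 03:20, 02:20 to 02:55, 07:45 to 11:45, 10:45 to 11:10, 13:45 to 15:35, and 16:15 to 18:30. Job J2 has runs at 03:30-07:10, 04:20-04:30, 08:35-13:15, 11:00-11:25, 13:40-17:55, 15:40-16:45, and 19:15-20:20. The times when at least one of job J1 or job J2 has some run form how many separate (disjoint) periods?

5

A, merged: 02:10-03:20, 07:45-11:45, 13:45-15:35, 16:15-18:30.
B, merged: 03:30-07:10, 08:35-13:15, 13:40-17:55, 19:15-20:20.
A ∪ B = 02:10-03:20, 03:30-07:10, 07:45-13:15, 13:40-18:30, 19:15-20:20.
That is 5 disjoint pieces.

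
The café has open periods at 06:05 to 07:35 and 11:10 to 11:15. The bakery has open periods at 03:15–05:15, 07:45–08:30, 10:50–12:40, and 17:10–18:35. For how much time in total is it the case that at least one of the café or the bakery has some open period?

7 h 30 min

A ∪ B = 03:15–05:15, 06:05–07:35, 07:45–08:30, 10:50–12:40, 17:10–18:35.
Total: 2 h + 1 h 30 min + 45 min + 1 h 50 min + 1 h 25 min = 7 h 30 min.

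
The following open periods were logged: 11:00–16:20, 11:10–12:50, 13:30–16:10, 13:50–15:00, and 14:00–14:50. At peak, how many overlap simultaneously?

Walk the sorted start/end points keeping a running depth.
The depth first hits 4 at 14:00.

4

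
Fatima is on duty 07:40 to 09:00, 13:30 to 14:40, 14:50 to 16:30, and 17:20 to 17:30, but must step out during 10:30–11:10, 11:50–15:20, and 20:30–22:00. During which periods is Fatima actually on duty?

07:40–09:00, 15:20–16:30, 17:20–17:30

07:40–09:00: no B overlap → unchanged.
13:30–14:40: fully covered by B → removed.
14:50–16:30 minus B → 15:20–16:30.
17:20–17:30: no B overlap → unchanged.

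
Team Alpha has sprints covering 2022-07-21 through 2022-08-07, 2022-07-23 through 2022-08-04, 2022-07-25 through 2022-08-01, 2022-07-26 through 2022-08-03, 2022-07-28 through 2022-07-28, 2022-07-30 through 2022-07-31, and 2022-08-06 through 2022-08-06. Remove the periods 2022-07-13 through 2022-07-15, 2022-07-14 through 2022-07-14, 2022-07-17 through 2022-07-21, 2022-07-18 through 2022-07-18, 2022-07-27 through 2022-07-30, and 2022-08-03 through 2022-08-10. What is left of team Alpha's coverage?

Merge the first list: 2022-07-21 through 2022-08-07.
Merge the second list: 2022-07-13 through 2022-07-15, 2022-07-17 through 2022-07-21, 2022-07-27 through 2022-07-30, 2022-08-03 through 2022-08-10.
2022-07-21 through 2022-08-07 minus B → 2022-07-22 through 2022-07-26, 2022-07-31 through 2022-08-02.

2022-07-22 through 2022-07-26, 2022-07-31 through 2022-08-02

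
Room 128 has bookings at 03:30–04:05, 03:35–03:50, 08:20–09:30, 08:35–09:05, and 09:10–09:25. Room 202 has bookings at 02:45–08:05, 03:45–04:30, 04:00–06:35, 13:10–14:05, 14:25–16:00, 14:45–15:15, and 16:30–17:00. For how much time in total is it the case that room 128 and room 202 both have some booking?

First set merges to 03:30–04:05, 08:20–09:30.
Second set merges to 02:45–08:05, 13:10–14:05, 14:25–16:00, 16:30–17:00.
A ∩ B = 03:30–04:05.
Total: 35 min.

35 min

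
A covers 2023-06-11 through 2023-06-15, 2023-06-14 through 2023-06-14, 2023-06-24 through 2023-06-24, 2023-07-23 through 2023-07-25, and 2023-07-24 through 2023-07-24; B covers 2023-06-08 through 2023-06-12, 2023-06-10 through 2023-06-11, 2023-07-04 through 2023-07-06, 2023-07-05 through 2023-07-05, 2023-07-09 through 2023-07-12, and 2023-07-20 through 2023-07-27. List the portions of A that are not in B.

A, merged: 2023-06-11 through 2023-06-15, 2023-06-24 through 2023-06-24, 2023-07-23 through 2023-07-25.
B, merged: 2023-06-08 through 2023-06-12, 2023-07-04 through 2023-07-06, 2023-07-09 through 2023-07-12, 2023-07-20 through 2023-07-27.
2023-06-11 through 2023-06-15 \ B = 2023-06-13 through 2023-06-15.
2023-06-24 through 2023-06-24: nothing removed.
2023-07-23 through 2023-07-25: entirely removed.

2023-06-13 through 2023-06-15, 2023-06-24 through 2023-06-24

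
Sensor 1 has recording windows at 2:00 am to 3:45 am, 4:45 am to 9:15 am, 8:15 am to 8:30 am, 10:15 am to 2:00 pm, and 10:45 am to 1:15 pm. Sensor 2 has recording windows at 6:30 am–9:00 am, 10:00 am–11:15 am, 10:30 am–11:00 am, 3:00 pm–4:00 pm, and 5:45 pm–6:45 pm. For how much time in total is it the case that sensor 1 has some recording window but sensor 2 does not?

Merge the first list: 2:00 am-3:45 am, 4:45 am-9:15 am, 10:15 am-2:00 pm.
Merge the second list: 6:30 am-9:00 am, 10:00 am-11:15 am, 3:00 pm-4:00 pm, 5:45 pm-6:45 pm.
A \ B = 2:00 am-3:45 am, 4:45 am-6:30 am, 9:00 am-9:15 am, 11:15 am-2:00 pm.
Total: 1 h 45 min + 1 h 45 min + 15 min + 2 h 45 min = 6 h 30 min.

6 h 30 min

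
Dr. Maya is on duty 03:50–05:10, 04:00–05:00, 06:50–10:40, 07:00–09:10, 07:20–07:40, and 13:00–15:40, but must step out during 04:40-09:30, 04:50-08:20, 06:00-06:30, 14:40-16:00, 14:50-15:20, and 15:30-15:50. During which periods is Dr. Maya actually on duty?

03:50–04:40, 09:30–10:40, 13:00–14:40

First set merges to 03:50–05:10, 06:50–10:40, 13:00–15:40.
Second set merges to 04:40–09:30, 14:40–16:00.
03:50–05:10 minus B → 03:50–04:40.
06:50–10:40 minus B → 09:30–10:40.
13:00–15:40 minus B → 13:00–14:40.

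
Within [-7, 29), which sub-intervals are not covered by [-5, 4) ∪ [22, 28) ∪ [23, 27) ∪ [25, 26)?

[-7, -5) ∪ [4, 22) ∪ [28, 29)

The merged coverage is [-5, 4), [22, 28).
Uncovered inside [-7, 29): [-7, -5), [4, 22), [28, 29).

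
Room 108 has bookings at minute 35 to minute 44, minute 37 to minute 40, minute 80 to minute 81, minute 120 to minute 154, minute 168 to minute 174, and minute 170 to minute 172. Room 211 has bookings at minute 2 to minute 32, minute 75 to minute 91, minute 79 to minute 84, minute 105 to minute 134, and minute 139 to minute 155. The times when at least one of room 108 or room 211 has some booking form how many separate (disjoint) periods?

5

A, merged: minute 35 to minute 44, minute 80 to minute 81, minute 120 to minute 154, minute 168 to minute 174.
B, merged: minute 2 to minute 32, minute 75 to minute 91, minute 105 to minute 134, minute 139 to minute 155.
A ∪ B = minute 2 to minute 32, minute 35 to minute 44, minute 75 to minute 91, minute 105 to minute 155, minute 168 to minute 174.
That is 5 disjoint pieces.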